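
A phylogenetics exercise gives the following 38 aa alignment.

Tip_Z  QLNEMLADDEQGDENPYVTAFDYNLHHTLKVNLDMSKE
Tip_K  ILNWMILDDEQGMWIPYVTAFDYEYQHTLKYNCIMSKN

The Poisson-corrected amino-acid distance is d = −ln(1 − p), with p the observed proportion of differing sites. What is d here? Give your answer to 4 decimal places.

The sequences differ at positions 1 (Q/I), 4 (E/W), 6 (L/I), 7 (A/L), 13 (D/M), 14 (E/W), 15 (N/I), 24 (N/E), 25 (L/Y), 26 (H/Q), 31 (V/Y), 33 (L/C), 34 (D/I), 38 (E/N).
p = 14/38 = 0.368421.
d = −ln(1 − 0.368421) = −ln(0.631579) = 0.4595.

0.4595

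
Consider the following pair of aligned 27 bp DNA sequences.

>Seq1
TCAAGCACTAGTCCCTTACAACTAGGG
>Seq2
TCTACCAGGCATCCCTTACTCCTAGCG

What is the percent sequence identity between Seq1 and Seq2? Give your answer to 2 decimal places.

66.67%

Differing sites — 3:A/T; 5:G/C; 8:C/G; 9:T/G; 10:A/C; 11:G/A; 20:A/T; 21:A/C; 26:G/C.
18 of the 27 sites match, so the percent identity is 18/27 × 100 = 66.67%.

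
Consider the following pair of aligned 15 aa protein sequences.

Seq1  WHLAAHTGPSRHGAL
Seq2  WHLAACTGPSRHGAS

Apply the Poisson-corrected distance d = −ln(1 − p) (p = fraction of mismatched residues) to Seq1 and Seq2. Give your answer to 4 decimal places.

Mismatches occur at site 6 (H/C), site 15 (L/S).
p = 2/15 = 0.133333.
d = −ln(1 − 0.133333) = −ln(0.866667) = 0.1431.

0.1431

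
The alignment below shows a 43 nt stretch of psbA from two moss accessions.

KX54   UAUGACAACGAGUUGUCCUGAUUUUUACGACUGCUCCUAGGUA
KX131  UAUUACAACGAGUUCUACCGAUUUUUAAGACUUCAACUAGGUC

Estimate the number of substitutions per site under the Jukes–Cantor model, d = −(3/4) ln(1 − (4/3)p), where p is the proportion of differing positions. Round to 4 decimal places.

0.2454

The sequences differ at positions 4 (G/U), 15 (G/C), 17 (C/A), 19 (U/C), 28 (C/A), 33 (G/U), 35 (U/A), 36 (C/A), 43 (A/C).
p = 9/43 = 0.209302.
d = −0.75 · ln(1 − (4/3)·0.209302) = −0.75 · ln(0.720931) = −0.75 · (-0.327212) = 0.2454.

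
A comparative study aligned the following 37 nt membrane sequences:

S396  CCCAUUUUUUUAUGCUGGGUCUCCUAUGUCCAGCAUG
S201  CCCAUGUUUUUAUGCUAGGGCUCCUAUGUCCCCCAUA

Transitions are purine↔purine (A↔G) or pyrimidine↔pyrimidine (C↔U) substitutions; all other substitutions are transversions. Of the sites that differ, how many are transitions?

The sequences differ at positions 6 (U/G, transversion), 17 (G/A, transition), 20 (U/G, transversion), 32 (A/C, transversion), 33 (G/C, transversion), 37 (G/A, transition).
Of the 6 differences, 2 transitions and 4 transversions, so the answer is 2.

2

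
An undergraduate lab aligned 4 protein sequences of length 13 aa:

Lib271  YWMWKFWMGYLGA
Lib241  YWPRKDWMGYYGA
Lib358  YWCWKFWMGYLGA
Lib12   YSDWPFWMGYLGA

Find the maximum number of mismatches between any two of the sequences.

6

Pairwise Hamming distances:
  Lib271 vs Lib241: 4
  Lib271 vs Lib358: 1
  Lib271 vs Lib12: 3
  Lib241 vs Lib358: 4
  Lib241 vs Lib12: 6
  Lib358 vs Lib12: 3
The largest is 6, between Lib241 and Lib12.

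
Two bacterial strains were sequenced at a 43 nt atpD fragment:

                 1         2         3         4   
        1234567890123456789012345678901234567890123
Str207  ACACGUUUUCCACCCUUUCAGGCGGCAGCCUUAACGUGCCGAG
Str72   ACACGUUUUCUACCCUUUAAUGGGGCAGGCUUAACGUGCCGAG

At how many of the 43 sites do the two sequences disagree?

Differing sites — 11:C/U; 19:C/A; 21:G/U; 23:C/G; 29:C/G.
That gives 5 mismatches out of 43 aligned sites, so the Hamming distance is 5.

5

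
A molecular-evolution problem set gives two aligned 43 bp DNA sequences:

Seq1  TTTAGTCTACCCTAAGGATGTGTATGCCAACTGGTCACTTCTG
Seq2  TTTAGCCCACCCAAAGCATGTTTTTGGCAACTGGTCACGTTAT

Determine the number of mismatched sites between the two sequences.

The sequences differ at positions 6 (T/C), 8 (T/C), 13 (T/A), 17 (G/C), 22 (G/T), 24 (A/T), 27 (C/G), 39 (T/G), 41 (C/T), 42 (T/A), 43 (G/T).
That gives 11 mismatches out of 43 aligned sites, so the Hamming distance is 11.

11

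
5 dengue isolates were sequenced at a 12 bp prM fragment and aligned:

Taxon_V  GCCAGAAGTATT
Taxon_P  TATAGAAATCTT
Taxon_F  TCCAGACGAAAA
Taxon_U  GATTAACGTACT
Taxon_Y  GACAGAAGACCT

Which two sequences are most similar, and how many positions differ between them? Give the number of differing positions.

Pairwise Hamming distances:
  Taxon_V vs Taxon_P: 5
  Taxon_V vs Taxon_F: 5
  Taxon_V vs Taxon_U: 6
  Taxon_V vs Taxon_Y: 4
  Taxon_P vs Taxon_F: 8
  Taxon_P vs Taxon_U: 7
  Taxon_P vs Taxon_Y: 5
  Taxon_F vs Taxon_U: 8
  Taxon_F vs Taxon_Y: 6
  Taxon_U vs Taxon_Y: 6
The smallest is 4, between Taxon_V and Taxon_Y.

4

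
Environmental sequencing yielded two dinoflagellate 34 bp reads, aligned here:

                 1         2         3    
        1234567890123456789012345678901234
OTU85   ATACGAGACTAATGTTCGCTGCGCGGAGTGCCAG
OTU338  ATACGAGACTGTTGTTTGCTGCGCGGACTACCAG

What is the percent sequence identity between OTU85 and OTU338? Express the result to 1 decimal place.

Mismatches occur at site 11 (A/G), site 12 (A/T), site 17 (C/T), site 28 (G/C), site 30 (G/A).
29 of the 34 sites match, so the percent identity is 29/34 × 100 = 85.3%.

85.3%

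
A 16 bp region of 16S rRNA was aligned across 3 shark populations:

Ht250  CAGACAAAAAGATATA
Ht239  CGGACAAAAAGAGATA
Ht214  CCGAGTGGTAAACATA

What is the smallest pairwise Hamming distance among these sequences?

2

Pairwise Hamming distances:
  Ht250 vs Ht239: 2
  Ht250 vs Ht214: 8
  Ht239 vs Ht214: 8
The smallest is 2, between Ht250 and Ht239.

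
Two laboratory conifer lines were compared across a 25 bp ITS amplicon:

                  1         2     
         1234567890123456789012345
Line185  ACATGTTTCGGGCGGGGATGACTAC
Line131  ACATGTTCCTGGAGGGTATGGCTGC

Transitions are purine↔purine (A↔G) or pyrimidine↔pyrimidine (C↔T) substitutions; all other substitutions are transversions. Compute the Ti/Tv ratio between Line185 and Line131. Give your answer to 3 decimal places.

1.000

The sequences differ at positions 8 (T/C, transition), 10 (G/T, transversion), 13 (C/A, transversion), 17 (G/T, transversion), 21 (A/G, transition), 24 (A/G, transition).
Of the 6 differences, 3 transitions and 3 transversions, so Ti/Tv = 3/3 = 1.000.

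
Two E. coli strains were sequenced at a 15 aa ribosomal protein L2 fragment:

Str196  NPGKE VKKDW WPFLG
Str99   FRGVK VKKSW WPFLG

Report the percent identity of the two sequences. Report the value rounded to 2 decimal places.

Mismatches occur at site 1 (N/F), site 2 (P/R), site 4 (K/V), site 5 (E/K), site 9 (D/S).
10 of the 15 sites match, so the percent identity is 10/15 × 100 = 66.67%.

66.67%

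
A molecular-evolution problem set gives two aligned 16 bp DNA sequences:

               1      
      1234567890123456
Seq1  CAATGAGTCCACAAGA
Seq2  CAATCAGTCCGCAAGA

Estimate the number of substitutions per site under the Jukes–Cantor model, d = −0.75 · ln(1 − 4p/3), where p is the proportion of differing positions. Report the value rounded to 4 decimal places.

Differing sites — 5:G/C; 11:A/G.
p = 2/16 = 0.125000.
d = −0.75 · ln(1 − (4/3)·0.125000) = −0.75 · ln(0.833333) = −0.75 · (-0.182322) = 0.1367.

0.1367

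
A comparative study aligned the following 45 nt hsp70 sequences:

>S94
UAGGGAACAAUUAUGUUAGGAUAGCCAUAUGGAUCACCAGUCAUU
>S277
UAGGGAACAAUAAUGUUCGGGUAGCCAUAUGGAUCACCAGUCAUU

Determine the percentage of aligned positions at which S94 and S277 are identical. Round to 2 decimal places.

The sequences differ at positions 12 (U/A), 18 (A/C), 21 (A/G).
42 of the 45 sites match, so the percent identity is 42/45 × 100 = 93.33%.

93.33%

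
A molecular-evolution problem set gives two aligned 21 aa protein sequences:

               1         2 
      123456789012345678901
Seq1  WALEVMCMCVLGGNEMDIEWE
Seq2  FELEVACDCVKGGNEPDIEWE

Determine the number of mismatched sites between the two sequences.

The sequences differ at positions 1 (W/F), 2 (A/E), 6 (M/A), 8 (M/D), 11 (L/K), 16 (M/P).
That gives 6 mismatches out of 21 aligned sites, so the Hamming distance is 6.

6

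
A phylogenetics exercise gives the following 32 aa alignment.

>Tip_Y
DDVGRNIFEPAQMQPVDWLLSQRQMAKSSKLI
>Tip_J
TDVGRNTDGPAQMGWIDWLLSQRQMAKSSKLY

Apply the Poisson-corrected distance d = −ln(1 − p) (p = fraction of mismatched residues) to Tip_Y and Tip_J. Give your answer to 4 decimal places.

0.2877

The sequences differ at positions 1 (D/T), 7 (I/T), 8 (F/D), 9 (E/G), 14 (Q/G), 15 (P/W), 16 (V/I), 32 (I/Y).
p = 8/32 = 0.250000.
d = −ln(1 − 0.250000) = −ln(0.750000) = 0.2877.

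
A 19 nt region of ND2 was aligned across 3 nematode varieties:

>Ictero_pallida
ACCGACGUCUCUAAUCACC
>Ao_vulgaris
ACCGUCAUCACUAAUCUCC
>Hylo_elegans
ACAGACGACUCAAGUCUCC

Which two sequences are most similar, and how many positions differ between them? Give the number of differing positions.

4

Pairwise Hamming distances:
  Ictero_pallida vs Ao_vulgaris: 4
  Ictero_pallida vs Hylo_elegans: 5
  Ao_vulgaris vs Hylo_elegans: 7
The smallest is 4, between Ictero_pallida and Ao_vulgaris.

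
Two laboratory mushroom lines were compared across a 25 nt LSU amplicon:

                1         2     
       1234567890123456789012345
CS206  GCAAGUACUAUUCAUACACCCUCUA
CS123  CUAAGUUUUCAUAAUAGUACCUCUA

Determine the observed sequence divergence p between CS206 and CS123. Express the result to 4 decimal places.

0.4000

Mismatches occur at site 1 (G→C), site 2 (C→U), site 7 (A→U), site 8 (C→U), site 10 (A→C), site 11 (U→A), site 13 (C→A), site 17 (C→G), site 18 (A→U), site 19 (C→A).
There are 10 differences over 25 sites, so p = 10/25 = 0.4000.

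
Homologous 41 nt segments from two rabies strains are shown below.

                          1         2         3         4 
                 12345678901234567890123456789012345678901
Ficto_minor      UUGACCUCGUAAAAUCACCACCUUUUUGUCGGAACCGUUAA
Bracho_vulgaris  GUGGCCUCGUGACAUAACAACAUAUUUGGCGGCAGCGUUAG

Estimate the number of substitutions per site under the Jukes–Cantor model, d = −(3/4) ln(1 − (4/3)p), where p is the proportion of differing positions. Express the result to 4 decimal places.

Differing sites — 1:U/G; 4:A/G; 11:A/G; 13:A/C; 16:C/A; 19:C/A; 22:C/A; 24:U/A; 29:U/G; 33:A/C; 35:C/G; 41:A/G.
p = 12/41 = 0.292683.
d = −0.75 · ln(1 − (4/3)·0.292683) = −0.75 · ln(0.609756) = −0.75 · (-0.494696) = 0.3710.

0.3710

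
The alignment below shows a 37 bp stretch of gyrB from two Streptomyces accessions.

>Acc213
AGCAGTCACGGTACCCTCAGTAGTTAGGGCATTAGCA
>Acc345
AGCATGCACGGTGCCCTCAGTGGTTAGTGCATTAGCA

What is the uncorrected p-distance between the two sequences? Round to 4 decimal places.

The sequences differ at positions 5 (G/T), 6 (T/G), 13 (A/G), 22 (A/G), 28 (G/T).
There are 5 differences over 37 sites, so p = 5/37 = 0.1351.

0.1351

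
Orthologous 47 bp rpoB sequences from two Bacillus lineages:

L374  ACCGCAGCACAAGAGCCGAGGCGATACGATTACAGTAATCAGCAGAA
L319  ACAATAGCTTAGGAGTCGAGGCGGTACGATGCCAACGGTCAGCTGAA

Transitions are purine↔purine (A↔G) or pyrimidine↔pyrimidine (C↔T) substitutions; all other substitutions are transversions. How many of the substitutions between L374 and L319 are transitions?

10

Differing sites — 3:C/A (Tv); 4:G/A (Ti); 5:C/T (Ti); 9:A/T (Tv); 10:C/T (Ti); 12:A/G (Ti); 16:C/T (Ti); 24:A/G (Ti); 31:T/G (Tv); 32:A/C (Tv); 35:G/A (Ti); 36:T/C (Ti); 37:A/G (Ti); 38:A/G (Ti); 44:A/T (Tv).
Of the 15 differences, 10 transitions and 5 transversions, so the answer is 10.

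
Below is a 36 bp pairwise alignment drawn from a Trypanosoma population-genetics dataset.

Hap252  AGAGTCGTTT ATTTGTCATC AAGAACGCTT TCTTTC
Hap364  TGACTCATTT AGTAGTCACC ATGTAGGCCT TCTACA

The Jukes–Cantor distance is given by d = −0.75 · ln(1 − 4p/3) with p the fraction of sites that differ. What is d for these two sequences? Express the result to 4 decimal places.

0.4926

Mismatches occur at site 1 (A→T), site 4 (G→C), site 7 (G→A), site 12 (T→G), site 14 (T→A), site 19 (T→C), site 22 (A→T), site 24 (A→T), site 26 (C→G), site 29 (T→C), site 34 (T→A), site 35 (T→C), site 36 (C→A).
p = 13/36 = 0.361111.
d = −0.75 · ln(1 − (4/3)·0.361111) = −0.75 · ln(0.518519) = −0.75 · (-0.656779) = 0.4926.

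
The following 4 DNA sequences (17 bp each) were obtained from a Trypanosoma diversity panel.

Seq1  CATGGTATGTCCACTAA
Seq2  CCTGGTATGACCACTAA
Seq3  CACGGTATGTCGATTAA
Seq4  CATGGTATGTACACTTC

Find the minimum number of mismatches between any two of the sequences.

Pairwise Hamming distances:
  Seq1 vs Seq2: 2
  Seq1 vs Seq3: 3
  Seq1 vs Seq4: 3
  Seq2 vs Seq3: 5
  Seq2 vs Seq4: 5
  Seq3 vs Seq4: 6
The smallest is 2, between Seq1 and Seq2.

2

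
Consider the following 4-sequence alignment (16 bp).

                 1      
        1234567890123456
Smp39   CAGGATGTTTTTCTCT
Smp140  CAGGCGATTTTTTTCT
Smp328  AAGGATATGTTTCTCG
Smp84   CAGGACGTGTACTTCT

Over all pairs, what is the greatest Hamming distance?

7

Pairwise Hamming distances:
  Smp39 vs Smp140: 4
  Smp39 vs Smp328: 4
  Smp39 vs Smp84: 5
  Smp140 vs Smp328: 6
  Smp140 vs Smp84: 6
  Smp328 vs Smp84: 7
The largest is 7, between Smp328 and Smp84.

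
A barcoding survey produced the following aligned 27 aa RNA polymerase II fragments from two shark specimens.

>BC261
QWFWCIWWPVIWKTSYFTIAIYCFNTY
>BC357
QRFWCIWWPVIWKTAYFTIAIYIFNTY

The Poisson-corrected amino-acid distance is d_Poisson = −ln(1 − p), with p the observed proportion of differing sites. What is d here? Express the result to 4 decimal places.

0.1178

Mismatches occur at site 2 (W↔R), site 15 (S↔A), site 23 (C↔I).
p = 3/27 = 0.111111.
d = −ln(1 − 0.111111) = −ln(0.888889) = 0.1178.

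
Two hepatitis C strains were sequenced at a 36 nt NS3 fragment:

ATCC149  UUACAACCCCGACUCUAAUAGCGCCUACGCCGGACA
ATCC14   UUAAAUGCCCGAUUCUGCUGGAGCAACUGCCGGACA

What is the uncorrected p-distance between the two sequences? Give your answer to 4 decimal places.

0.3333

The sequences differ at positions 4 (C/A), 6 (A/U), 7 (C/G), 13 (C/U), 17 (A/G), 18 (A/C), 20 (A/G), 22 (C/A), 25 (C/A), 26 (U/A), 27 (A/C), 28 (C/U).
There are 12 differences over 36 sites, so p = 12/36 = 0.3333.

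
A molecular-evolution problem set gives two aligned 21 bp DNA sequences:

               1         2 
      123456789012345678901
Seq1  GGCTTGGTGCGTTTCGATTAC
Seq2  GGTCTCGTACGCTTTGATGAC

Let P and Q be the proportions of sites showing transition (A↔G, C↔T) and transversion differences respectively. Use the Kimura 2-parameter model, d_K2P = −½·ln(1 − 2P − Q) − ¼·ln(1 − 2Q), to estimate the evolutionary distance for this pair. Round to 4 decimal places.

0.4765

The sequences differ at positions 3 (C/T, transition), 4 (T/C, transition), 6 (G/C, transversion), 9 (G/A, transition), 12 (T/C, transition), 15 (C/T, transition), 19 (T/G, transversion).
Of the 7 differences, 5 transitions and 2 transversions over 21 sites: P = 5/21 = 0.238095, Q = 2/21 = 0.095238.
d = −0.5·ln(0.428572) − 0.25·ln(0.809524) = −0.5·(-0.847297) − 0.25·(-0.211309) = 0.4765.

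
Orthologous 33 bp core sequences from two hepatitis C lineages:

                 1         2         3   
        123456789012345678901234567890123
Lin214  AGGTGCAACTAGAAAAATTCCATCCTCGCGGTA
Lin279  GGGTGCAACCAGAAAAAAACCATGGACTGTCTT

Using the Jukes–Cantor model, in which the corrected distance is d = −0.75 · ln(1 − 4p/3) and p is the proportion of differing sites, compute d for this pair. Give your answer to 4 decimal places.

0.4975

Mismatches occur at site 1 (A/G), site 10 (T/C), site 18 (T/A), site 19 (T/A), site 24 (C/G), site 25 (C/G), site 26 (T/A), site 28 (G/T), site 29 (C/G), site 30 (G/T), site 31 (G/C), site 33 (A/T).
p = 12/33 = 0.363636.
d = −0.75 · ln(1 − (4/3)·0.363636) = −0.75 · ln(0.515152) = −0.75 · (-0.663293) = 0.4975.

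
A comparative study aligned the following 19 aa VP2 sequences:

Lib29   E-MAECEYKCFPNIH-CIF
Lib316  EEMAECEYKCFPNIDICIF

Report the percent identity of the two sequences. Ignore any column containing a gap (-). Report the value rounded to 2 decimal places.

Excluding the 2 gap columns leaves 17 comparable sites.
The sequences differ at position 15 (H/D).
16 of the 17 comparable sites match, so the percent identity is 16/17 × 100 = 94.12%.

94.12%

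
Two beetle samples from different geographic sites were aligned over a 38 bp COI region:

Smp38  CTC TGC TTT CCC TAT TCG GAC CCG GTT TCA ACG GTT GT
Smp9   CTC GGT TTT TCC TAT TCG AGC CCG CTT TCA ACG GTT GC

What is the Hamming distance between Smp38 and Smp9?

7

The sequences differ at positions 4 (T/G), 6 (C/T), 10 (C/T), 19 (G/A), 20 (A/G), 25 (G/C), 38 (T/C).
That gives 7 mismatches out of 38 aligned sites, so the Hamming distance is 7.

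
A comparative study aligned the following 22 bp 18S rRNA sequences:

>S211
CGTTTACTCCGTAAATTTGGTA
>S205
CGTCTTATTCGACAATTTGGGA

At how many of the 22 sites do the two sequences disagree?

7

Differing sites — 4:T/C; 6:A/T; 7:C/A; 9:C/T; 12:T/A; 13:A/C; 21:T/G.
That gives 7 mismatches out of 22 aligned sites, so the Hamming distance is 7.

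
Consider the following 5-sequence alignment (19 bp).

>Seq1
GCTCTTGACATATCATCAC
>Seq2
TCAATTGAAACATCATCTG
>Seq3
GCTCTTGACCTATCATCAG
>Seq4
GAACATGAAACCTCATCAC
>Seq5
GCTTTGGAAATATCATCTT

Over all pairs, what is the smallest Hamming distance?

Pairwise Hamming distances:
  Seq1 vs Seq2: 7
  Seq1 vs Seq3: 2
  Seq1 vs Seq4: 6
  Seq1 vs Seq5: 5
  Seq2 vs Seq3: 7
  Seq2 vs Seq4: 7
  Seq2 vs Seq5: 6
  Seq3 vs Seq4: 8
  Seq3 vs Seq5: 6
  Seq4 vs Seq5: 9
The smallest is 2, between Seq1 and Seq3.

2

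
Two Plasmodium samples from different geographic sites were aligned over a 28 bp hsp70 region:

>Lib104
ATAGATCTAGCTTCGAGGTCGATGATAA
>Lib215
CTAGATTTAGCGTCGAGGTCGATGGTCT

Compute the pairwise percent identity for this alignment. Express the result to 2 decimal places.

Differing sites — 1:A/C; 7:C/T; 12:T/G; 25:A/G; 27:A/C; 28:A/T.
22 of the 28 sites match, so the percent identity is 22/28 × 100 = 78.57%.

78.57%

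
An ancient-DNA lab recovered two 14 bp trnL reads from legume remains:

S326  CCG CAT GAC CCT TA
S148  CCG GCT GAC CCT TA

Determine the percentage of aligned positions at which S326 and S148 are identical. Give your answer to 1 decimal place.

Mismatches occur at site 4 (C→G), site 5 (A→C).
12 of the 14 sites match, so the percent identity is 12/14 × 100 = 85.7%.

85.7%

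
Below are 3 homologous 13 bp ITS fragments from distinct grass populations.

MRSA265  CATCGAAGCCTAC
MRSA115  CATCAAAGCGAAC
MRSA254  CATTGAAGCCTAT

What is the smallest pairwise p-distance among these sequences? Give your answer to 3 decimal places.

Pairwise Hamming distances:
  MRSA265 vs MRSA115: 3
  MRSA265 vs MRSA254: 2
  MRSA115 vs MRSA254: 5
The smallest is 2 mismatches, between MRSA265 and MRSA254; p = 2/13 = 0.154.

0.154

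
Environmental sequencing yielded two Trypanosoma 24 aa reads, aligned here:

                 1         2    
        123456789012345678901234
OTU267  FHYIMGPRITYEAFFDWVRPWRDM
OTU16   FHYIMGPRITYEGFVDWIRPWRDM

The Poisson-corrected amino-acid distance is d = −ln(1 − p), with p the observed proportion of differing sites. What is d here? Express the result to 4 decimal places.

0.1335

Differing sites — 13:A/G; 15:F/V; 18:V/I.
p = 3/24 = 0.125000.
d = −ln(1 − 0.125000) = −ln(0.875000) = 0.1335.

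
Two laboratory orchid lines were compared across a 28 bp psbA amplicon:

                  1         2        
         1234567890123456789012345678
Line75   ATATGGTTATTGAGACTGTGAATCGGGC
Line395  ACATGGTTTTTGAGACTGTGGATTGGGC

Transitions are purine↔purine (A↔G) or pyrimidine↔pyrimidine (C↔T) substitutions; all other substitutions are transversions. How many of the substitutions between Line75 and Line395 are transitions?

3

The sequences differ at positions 2 (T/C, transition), 9 (A/T, transversion), 21 (A/G, transition), 24 (C/T, transition).
Of the 4 differences, 3 transitions and 1 transversion, so the answer is 3.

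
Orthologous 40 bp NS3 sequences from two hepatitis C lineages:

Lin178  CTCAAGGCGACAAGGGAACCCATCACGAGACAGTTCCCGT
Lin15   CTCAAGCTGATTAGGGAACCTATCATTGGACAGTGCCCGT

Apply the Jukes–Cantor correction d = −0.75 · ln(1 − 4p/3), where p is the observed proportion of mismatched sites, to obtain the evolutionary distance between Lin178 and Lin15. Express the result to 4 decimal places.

0.2675

The sequences differ at positions 7 (G/C), 8 (C/T), 11 (C/T), 12 (A/T), 21 (C/T), 26 (C/T), 27 (G/T), 28 (A/G), 35 (T/G).
p = 9/40 = 0.225000.
d = −0.75 · ln(1 − (4/3)·0.225000) = −0.75 · ln(0.700000) = −0.75 · (-0.356675) = 0.2675.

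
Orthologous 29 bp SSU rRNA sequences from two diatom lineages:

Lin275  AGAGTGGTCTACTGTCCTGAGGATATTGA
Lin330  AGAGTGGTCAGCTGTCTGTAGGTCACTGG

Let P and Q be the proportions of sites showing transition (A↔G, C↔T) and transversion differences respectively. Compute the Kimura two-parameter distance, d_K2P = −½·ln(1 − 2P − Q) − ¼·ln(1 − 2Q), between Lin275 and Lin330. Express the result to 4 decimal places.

The sequences differ at positions 10 (T/A, transversion), 11 (A/G, transition), 17 (C/T, transition), 18 (T/G, transversion), 19 (G/T, transversion), 23 (A/T, transversion), 24 (T/C, transition), 26 (T/C, transition), 29 (A/G, transition).
Of the 9 differences, 5 transitions and 4 transversions over 29 sites: P = 5/29 = 0.172414, Q = 4/29 = 0.137931.
d = −0.5·ln(0.517241) − 0.25·ln(0.724138) = −0.5·(-0.659246) − 0.25·(-0.322773) = 0.4103.

0.4103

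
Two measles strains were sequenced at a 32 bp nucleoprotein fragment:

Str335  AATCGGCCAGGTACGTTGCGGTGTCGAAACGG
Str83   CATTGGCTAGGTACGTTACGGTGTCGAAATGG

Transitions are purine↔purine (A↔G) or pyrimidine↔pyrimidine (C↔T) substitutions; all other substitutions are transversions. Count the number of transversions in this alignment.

Differing sites — 1:A/C (Tv); 4:C/T (Ti); 8:C/T (Ti); 18:G/A (Ti); 30:C/T (Ti).
Of the 5 differences, 4 transitions and 1 transversion, so the answer is 1.

1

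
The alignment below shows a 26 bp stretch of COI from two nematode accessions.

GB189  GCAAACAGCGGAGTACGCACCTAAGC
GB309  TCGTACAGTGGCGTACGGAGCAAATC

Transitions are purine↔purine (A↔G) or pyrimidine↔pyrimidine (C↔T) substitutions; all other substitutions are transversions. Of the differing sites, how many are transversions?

7

Differing sites — 1:G/T (Tv); 3:A/G (Ti); 4:A/T (Tv); 9:C/T (Ti); 12:A/C (Tv); 18:C/G (Tv); 20:C/G (Tv); 22:T/A (Tv); 25:G/T (Tv).
Of the 9 differences, 2 transitions and 7 transversions, so the answer is 7.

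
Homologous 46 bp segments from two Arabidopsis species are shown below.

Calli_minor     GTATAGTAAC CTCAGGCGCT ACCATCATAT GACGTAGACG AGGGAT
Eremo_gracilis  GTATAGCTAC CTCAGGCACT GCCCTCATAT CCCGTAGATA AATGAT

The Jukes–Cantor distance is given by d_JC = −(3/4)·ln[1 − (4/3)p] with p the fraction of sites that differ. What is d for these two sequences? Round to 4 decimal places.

Mismatches occur at site 7 (T→C), site 8 (A→T), site 18 (G→A), site 21 (A→G), site 24 (A→C), site 31 (G→C), site 32 (A→C), site 39 (C→T), site 40 (G→A), site 42 (G→A), site 43 (G→T).
p = 11/46 = 0.239130.
d = −0.75 · ln(1 − (4/3)·0.239130) = −0.75 · ln(0.681160) = −0.75 · (-0.383958) = 0.2880.

0.2880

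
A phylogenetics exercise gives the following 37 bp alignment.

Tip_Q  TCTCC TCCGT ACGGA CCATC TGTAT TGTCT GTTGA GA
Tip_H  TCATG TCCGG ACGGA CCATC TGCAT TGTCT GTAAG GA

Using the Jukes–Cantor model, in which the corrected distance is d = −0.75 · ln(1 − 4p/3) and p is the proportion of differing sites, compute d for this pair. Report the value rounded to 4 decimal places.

0.2551

The sequences differ at positions 3 (T/A), 4 (C/T), 5 (C/G), 10 (T/G), 23 (T/C), 33 (T/A), 34 (G/A), 35 (A/G).
p = 8/37 = 0.216216.
d = −0.75 · ln(1 − (4/3)·0.216216) = −0.75 · ln(0.711712) = −0.75 · (-0.340082) = 0.2551.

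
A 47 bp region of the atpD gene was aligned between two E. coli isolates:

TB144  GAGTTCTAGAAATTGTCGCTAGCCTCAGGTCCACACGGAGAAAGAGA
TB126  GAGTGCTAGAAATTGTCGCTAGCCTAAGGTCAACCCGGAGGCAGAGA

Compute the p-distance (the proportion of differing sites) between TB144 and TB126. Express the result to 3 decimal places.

The sequences differ at positions 5 (T/G), 26 (C/A), 32 (C/A), 35 (A/C), 41 (A/G), 42 (A/C).
There are 6 differences over 47 sites, so p = 6/47 = 0.128.

0.128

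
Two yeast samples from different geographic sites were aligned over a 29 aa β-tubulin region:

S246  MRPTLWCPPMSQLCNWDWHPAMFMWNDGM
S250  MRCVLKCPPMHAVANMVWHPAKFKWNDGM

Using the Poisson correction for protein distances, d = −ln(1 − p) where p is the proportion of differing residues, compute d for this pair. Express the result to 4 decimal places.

The sequences differ at positions 3 (P/C), 4 (T/V), 6 (W/K), 11 (S/H), 12 (Q/A), 13 (L/V), 14 (C/A), 16 (W/M), 17 (D/V), 22 (M/K), 24 (M/K).
p = 11/29 = 0.379310.
d = −ln(1 − 0.379310) = −ln(0.620690) = 0.4769.

0.4769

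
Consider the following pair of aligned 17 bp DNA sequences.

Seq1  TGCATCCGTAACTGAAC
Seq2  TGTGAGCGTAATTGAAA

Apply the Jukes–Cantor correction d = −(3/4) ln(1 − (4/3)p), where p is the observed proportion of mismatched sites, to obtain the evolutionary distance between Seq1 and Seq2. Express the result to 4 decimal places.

The sequences differ at positions 3 (C/T), 4 (A/G), 5 (T/A), 6 (C/G), 12 (C/T), 17 (C/A).
p = 6/17 = 0.352941.
d = −0.75 · ln(1 − (4/3)·0.352941) = −0.75 · ln(0.529412) = −0.75 · (-0.635988) = 0.4770.

0.4770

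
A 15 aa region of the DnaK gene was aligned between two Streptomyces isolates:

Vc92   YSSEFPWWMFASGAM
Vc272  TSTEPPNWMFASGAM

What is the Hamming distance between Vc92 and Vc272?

Differing sites — 1:Y/T; 3:S/T; 5:F/P; 7:W/N.
That gives 4 mismatches out of 15 aligned sites, so the Hamming distance is 4.

4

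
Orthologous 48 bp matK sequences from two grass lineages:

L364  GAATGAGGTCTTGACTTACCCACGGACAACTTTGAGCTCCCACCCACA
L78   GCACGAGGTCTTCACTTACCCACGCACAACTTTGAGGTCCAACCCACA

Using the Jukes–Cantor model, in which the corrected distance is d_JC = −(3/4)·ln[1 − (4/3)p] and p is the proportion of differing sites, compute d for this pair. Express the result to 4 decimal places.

0.1367

Differing sites — 2:A/C; 4:T/C; 13:G/C; 25:G/C; 37:C/G; 41:C/A.
p = 6/48 = 0.125000.
d = −0.75 · ln(1 − (4/3)·0.125000) = −0.75 · ln(0.833333) = −0.75 · (-0.182322) = 0.1367.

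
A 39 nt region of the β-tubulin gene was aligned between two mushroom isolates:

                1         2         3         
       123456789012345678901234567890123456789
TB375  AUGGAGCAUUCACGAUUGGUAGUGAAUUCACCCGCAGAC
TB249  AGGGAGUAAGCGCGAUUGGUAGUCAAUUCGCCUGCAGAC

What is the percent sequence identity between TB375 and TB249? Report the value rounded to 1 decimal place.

The sequences differ at positions 2 (U/G), 7 (C/U), 9 (U/A), 10 (U/G), 12 (A/G), 24 (G/C), 30 (A/G), 33 (C/U).
31 of the 39 sites match, so the percent identity is 31/39 × 100 = 79.5%.

79.5%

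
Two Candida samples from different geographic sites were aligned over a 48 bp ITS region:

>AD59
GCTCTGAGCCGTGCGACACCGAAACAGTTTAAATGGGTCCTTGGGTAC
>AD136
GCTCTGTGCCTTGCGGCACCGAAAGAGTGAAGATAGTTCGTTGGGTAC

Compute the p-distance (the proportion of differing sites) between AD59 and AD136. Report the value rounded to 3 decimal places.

The sequences differ at positions 7 (A/T), 11 (G/T), 16 (A/G), 25 (C/G), 29 (T/G), 30 (T/A), 32 (A/G), 35 (G/A), 37 (G/T), 40 (C/G).
There are 10 differences over 48 sites, so p = 10/48 = 0.208.

0.208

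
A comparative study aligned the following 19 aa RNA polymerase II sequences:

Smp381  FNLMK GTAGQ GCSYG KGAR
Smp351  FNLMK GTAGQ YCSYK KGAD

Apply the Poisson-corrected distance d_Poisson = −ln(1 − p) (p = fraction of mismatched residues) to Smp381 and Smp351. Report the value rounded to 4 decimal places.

0.1719

Mismatches occur at site 11 (G/Y), site 15 (G/K), site 19 (R/D).
p = 3/19 = 0.157895.
d = −ln(1 − 0.157895) = −ln(0.842105) = 0.1719.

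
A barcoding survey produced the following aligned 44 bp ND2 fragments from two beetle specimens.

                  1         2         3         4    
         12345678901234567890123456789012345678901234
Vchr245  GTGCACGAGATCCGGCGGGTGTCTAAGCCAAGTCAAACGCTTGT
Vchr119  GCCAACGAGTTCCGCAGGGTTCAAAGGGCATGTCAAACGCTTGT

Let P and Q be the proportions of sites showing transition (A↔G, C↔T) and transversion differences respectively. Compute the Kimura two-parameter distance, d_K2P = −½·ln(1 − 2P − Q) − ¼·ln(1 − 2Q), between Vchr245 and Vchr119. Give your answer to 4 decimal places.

Differing sites — 2:T/C (Ti); 3:G/C (Tv); 4:C/A (Tv); 10:A/T (Tv); 15:G/C (Tv); 16:C/A (Tv); 21:G/T (Tv); 22:T/C (Ti); 23:C/A (Tv); 24:T/A (Tv); 26:A/G (Ti); 28:C/G (Tv); 31:A/T (Tv).
Of the 13 differences, 3 transitions and 10 transversions over 44 sites: P = 3/44 = 0.068182, Q = 10/44 = 0.227273.
d = −0.5·ln(0.636363) − 0.25·ln(0.545454) = −0.5·(-0.451986) − 0.25·(-0.606137) = 0.3775.

0.3775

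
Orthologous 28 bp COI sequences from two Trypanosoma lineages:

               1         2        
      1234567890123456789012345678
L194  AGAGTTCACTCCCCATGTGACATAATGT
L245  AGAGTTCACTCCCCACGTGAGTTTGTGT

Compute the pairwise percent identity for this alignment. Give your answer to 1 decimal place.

82.1%

Differing sites — 16:T/C; 21:C/G; 22:A/T; 24:A/T; 25:A/G.
23 of the 28 sites match, so the percent identity is 23/28 × 100 = 82.1%.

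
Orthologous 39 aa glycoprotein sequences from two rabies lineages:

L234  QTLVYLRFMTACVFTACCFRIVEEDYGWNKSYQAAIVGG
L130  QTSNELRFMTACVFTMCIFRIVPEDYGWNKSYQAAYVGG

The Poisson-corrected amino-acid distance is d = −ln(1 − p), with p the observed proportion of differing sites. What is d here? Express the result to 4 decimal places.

Mismatches occur at site 3 (L↔S), site 4 (V↔N), site 5 (Y↔E), site 16 (A↔M), site 18 (C↔I), site 23 (E↔P), site 36 (I↔Y).
p = 7/39 = 0.179487.
d = −ln(1 − 0.179487) = −ln(0.820513) = 0.1978.

0.1978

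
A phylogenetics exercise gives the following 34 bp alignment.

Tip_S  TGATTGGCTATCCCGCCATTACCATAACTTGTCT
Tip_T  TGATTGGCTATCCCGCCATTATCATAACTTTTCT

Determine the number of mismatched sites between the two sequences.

The sequences differ at positions 22 (C/T), 31 (G/T).
That gives 2 mismatches out of 34 aligned sites, so the Hamming distance is 2.

2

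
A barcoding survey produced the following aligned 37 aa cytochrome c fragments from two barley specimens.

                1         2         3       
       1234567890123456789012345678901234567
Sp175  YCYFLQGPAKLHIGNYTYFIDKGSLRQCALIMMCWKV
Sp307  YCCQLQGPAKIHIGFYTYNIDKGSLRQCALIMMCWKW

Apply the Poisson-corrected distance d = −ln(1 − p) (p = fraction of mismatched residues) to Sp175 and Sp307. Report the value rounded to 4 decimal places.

Mismatches occur at site 3 (Y→C), site 4 (F→Q), site 11 (L→I), site 15 (N→F), site 19 (F→N), site 37 (V→W).
p = 6/37 = 0.162162.
d = −ln(1 − 0.162162) = −ln(0.837838) = 0.1769.

0.1769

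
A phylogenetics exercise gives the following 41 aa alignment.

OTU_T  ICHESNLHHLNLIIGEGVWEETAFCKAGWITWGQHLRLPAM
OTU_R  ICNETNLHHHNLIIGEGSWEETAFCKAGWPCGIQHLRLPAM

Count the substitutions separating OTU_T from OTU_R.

Mismatches occur at site 3 (H→N), site 5 (S→T), site 10 (L→H), site 18 (V→S), site 30 (I→P), site 31 (T→C), site 32 (W→G), site 33 (G→I).
That gives 8 mismatches out of 41 aligned sites, so the Hamming distance is 8.

8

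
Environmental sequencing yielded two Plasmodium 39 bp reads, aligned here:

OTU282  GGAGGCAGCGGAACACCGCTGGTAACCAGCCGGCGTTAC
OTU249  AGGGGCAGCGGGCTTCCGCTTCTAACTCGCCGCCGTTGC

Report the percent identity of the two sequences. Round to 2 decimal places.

69.23%

Differing sites — 1:G/A; 3:A/G; 12:A/G; 13:A/C; 14:C/T; 15:A/T; 21:G/T; 22:G/C; 27:C/T; 28:A/C; 33:G/C; 38:A/G.
27 of the 39 sites match, so the percent identity is 27/39 × 100 = 69.23%.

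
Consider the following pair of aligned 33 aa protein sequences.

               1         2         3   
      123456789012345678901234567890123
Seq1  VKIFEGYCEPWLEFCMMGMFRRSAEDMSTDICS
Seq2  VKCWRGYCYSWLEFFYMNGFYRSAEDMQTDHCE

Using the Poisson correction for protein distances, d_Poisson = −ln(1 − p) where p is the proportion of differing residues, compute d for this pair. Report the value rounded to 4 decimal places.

Mismatches occur at site 3 (I→C), site 4 (F→W), site 5 (E→R), site 9 (E→Y), site 10 (P→S), site 15 (C→F), site 16 (M→Y), site 18 (G→N), site 19 (M→G), site 21 (R→Y), site 28 (S→Q), site 31 (I→H), site 33 (S→E).
p = 13/33 = 0.393939.
d = −ln(1 − 0.393939) = −ln(0.606061) = 0.5008.

0.5008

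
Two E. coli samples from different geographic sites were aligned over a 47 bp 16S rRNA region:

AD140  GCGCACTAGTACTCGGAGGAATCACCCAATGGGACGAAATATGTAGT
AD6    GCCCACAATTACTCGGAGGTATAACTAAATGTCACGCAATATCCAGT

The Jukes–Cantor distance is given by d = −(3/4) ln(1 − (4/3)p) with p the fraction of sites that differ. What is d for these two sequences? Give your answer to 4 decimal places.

0.3121

Mismatches occur at site 3 (G/C), site 7 (T/A), site 9 (G/T), site 20 (A/T), site 23 (C/A), site 26 (C/T), site 27 (C/A), site 32 (G/T), site 33 (G/C), site 37 (A/C), site 43 (G/C), site 44 (T/C).
p = 12/47 = 0.255319.
d = −0.75 · ln(1 − (4/3)·0.255319) = −0.75 · ln(0.659575) = −0.75 · (-0.416160) = 0.3121.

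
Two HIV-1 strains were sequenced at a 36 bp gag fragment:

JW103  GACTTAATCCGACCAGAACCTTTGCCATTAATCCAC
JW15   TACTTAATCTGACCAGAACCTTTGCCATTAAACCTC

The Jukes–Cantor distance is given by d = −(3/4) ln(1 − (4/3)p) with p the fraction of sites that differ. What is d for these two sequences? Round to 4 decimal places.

0.1203

Differing sites — 1:G/T; 10:C/T; 32:T/A; 35:A/T.
p = 4/36 = 0.111111.
d = −0.75 · ln(1 − (4/3)·0.111111) = −0.75 · ln(0.851852) = −0.75 · (-0.160342) = 0.1203.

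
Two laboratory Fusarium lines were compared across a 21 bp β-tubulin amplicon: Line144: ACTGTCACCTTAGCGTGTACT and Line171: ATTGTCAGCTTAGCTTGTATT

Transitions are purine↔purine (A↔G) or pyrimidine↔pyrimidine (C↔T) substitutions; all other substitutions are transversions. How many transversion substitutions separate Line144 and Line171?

Differing sites — 2:C/T (Ti); 8:C/G (Tv); 15:G/T (Tv); 20:C/T (Ti).
Of the 4 differences, 2 transitions and 2 transversions, so the answer is 2.

2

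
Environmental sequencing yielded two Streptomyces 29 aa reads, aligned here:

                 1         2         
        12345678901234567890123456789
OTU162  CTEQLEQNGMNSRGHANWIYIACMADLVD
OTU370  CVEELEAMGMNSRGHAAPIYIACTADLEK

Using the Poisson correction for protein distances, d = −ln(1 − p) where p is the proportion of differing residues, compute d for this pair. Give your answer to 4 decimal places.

0.3716

Differing sites — 2:T/V; 4:Q/E; 7:Q/A; 8:N/M; 17:N/A; 18:W/P; 24:M/T; 28:V/E; 29:D/K.
p = 9/29 = 0.310345.
d = −ln(1 − 0.310345) = −ln(0.689655) = 0.3716.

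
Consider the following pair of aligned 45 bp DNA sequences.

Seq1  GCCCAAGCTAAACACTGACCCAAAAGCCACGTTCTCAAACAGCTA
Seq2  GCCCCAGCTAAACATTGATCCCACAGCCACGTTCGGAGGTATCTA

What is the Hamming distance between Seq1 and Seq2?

The sequences differ at positions 5 (A/C), 15 (C/T), 19 (C/T), 22 (A/C), 24 (A/C), 35 (T/G), 36 (C/G), 38 (A/G), 39 (A/G), 40 (C/T), 42 (G/T).
That gives 11 mismatches out of 45 aligned sites, so the Hamming distance is 11.

11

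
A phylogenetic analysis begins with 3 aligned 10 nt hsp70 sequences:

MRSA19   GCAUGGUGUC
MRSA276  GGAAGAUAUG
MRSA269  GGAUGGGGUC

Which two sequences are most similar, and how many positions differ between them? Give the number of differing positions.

Pairwise Hamming distances:
  MRSA19 vs MRSA276: 5
  MRSA19 vs MRSA269: 2
  MRSA276 vs MRSA269: 5
The smallest is 2, between MRSA19 and MRSA269.

2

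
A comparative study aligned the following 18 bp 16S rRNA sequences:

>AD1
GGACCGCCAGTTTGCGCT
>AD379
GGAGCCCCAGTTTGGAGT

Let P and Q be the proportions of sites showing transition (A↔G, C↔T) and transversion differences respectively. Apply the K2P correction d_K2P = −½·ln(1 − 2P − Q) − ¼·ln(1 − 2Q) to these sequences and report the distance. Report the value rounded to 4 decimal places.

Differing sites — 4:C/G (Tv); 6:G/C (Tv); 15:C/G (Tv); 16:G/A (Ti); 17:C/G (Tv).
Of the 5 differences, 1 transition and 4 transversions over 18 sites: P = 1/18 = 0.055556, Q = 4/18 = 0.222222.
d = −0.5·ln(0.666666) − 0.25·ln(0.555556) = −0.5·(-0.405466) − 0.25·(-0.587786) = 0.3497.

0.3497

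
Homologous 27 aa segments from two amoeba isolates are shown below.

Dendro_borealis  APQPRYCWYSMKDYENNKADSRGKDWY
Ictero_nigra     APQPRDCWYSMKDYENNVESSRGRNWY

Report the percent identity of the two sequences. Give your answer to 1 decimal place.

Mismatches occur at site 6 (Y→D), site 18 (K→V), site 19 (A→E), site 20 (D→S), site 24 (K→R), site 25 (D→N).
21 of the 27 sites match, so the percent identity is 21/27 × 100 = 77.8%.

77.8%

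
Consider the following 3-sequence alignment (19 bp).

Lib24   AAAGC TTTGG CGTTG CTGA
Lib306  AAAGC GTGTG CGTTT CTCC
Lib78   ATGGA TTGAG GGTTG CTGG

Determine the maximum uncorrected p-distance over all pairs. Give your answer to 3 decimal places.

0.474

Pairwise Hamming distances:
  Lib24 vs Lib306: 6
  Lib24 vs Lib78: 7
  Lib306 vs Lib78: 9
The largest is 9 mismatches, between Lib306 and Lib78; p = 9/19 = 0.474.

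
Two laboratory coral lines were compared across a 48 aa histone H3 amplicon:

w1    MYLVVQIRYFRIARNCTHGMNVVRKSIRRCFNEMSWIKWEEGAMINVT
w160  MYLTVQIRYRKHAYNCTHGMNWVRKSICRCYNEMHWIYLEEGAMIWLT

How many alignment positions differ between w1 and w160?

13

Differing sites — 4:V/T; 10:F/R; 11:R/K; 12:I/H; 14:R/Y; 22:V/W; 28:R/C; 31:F/Y; 35:S/H; 38:K/Y; 39:W/L; 46:N/W; 47:V/L.
That gives 13 mismatches out of 48 aligned sites, so the Hamming distance is 13.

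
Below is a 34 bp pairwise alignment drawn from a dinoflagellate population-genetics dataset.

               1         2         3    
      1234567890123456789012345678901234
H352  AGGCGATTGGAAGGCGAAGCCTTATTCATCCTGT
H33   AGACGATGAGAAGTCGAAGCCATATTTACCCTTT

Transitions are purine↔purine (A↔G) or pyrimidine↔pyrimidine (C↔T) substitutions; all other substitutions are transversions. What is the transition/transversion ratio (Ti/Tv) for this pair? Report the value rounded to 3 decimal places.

Differing sites — 3:G/A (Ti); 8:T/G (Tv); 9:G/A (Ti); 14:G/T (Tv); 22:T/A (Tv); 27:C/T (Ti); 29:T/C (Ti); 33:G/T (Tv).
Of the 8 differences, 4 transitions and 4 transversions, so Ti/Tv = 4/4 = 1.000.

1.000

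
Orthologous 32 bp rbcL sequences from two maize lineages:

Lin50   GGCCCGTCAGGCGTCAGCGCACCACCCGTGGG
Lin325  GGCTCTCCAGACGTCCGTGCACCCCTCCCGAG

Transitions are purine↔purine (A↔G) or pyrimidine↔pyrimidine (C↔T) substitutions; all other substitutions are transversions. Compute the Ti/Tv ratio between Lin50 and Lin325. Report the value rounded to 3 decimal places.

The sequences differ at positions 4 (C/T, transition), 6 (G/T, transversion), 7 (T/C, transition), 11 (G/A, transition), 16 (A/C, transversion), 18 (C/T, transition), 24 (A/C, transversion), 26 (C/T, transition), 28 (G/C, transversion), 29 (T/C, transition), 31 (G/A, transition).
Of the 11 differences, 7 transitions and 4 transversions, so Ti/Tv = 7/4 = 1.750.

1.750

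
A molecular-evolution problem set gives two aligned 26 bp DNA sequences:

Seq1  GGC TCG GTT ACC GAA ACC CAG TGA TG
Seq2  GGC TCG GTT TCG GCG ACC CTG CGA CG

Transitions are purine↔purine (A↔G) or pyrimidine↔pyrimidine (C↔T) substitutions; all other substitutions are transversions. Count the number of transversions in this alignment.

The sequences differ at positions 10 (A/T, transversion), 12 (C/G, transversion), 14 (A/C, transversion), 15 (A/G, transition), 20 (A/T, transversion), 22 (T/C, transition), 25 (T/C, transition).
Of the 7 differences, 3 transitions and 4 transversions, so the answer is 4.

4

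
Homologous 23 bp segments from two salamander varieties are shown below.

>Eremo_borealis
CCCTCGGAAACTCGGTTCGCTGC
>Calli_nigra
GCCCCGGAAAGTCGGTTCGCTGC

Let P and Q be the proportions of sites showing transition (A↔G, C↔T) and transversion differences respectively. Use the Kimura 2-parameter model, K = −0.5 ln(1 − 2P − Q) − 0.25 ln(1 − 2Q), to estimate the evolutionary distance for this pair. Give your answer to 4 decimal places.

The sequences differ at positions 1 (C/G, transversion), 4 (T/C, transition), 11 (C/G, transversion).
Of the 3 differences, 1 transition and 2 transversions over 23 sites: P = 1/23 = 0.043478, Q = 2/23 = 0.086957.
d = −0.5·ln(0.826087) − 0.25·ln(0.826086) = −0.5·(-0.191055) − 0.25·(-0.191056) = 0.1433.

0.1433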